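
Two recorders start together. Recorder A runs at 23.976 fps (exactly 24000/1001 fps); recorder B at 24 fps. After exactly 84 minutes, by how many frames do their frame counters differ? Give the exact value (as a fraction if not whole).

17280/143 frames

84 min = 5040 s.
A emits 24000/1001 × 5040 = 17280000/143 frames; B emits 24 × 5040 = 120960.
Difference = 17280/143 frames (≈ 120.8392); B is ahead of A.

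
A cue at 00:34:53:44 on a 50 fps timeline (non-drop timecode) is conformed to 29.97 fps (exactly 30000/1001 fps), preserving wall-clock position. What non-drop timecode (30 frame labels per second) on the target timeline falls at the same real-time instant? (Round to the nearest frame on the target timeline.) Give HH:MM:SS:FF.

Source frame index: (0×3600 + 34×60 + 53) × 50 + 44 = 104694.
Real time: 104694 / (50) = 52347/25 s.
Target frame: (52347/25) × (30000/1001) = 62816400/1001 ≈ 62753.646 → 62754.
At 30 labels/s: frame 62754 → 00:34:51:24.

00:34:51:24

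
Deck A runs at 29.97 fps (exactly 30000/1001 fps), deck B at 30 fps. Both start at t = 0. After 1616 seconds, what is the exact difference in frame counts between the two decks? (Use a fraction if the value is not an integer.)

48480/1001 frames

A emits 30000/1001 × 1616 = 48480000/1001 frames; B emits 30 × 1616 = 48480.
Difference = 48480/1001 frames (≈ 48.4316); B is ahead of A.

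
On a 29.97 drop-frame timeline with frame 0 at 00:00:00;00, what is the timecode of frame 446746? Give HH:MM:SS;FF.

Ten DF minutes hold 17982 frames, so frame 446746 lies in block 24 (frames 431568–449549) with 15178 frames into that block.
The block's first minute is 1800 frames and the rest 1798 each; 15178 frames reaches minute 8, so 24 × 18 + 8 × 2 = 448 labels have been skipped so far.
Adding those back, label number 446746 + 448 = 447194 at 30 labels/s is 14906 s + 14 f = 4 h 8 min 26 s frame 14, i.e. 04:08:26;14.

04:08:26;14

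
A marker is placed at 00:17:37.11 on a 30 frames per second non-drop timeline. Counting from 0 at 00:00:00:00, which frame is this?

Total seconds to the label: (0 × 3600 + 17 × 60 + 37) = 1057.
Frame index = 1057 × 30 + 11 = 31721.

frame 31721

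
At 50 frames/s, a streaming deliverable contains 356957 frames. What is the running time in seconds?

Running time = 356957 / (50) = 7139.14 s.

7139.14 seconds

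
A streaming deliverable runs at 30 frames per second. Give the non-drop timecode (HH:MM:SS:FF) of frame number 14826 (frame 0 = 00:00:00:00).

00:08:14:06

14826 ÷ 30 = 494 full seconds, remainder 6 frames.
494 s = 0 h 8 min 14 s.
Timecode: 00:08:14:06.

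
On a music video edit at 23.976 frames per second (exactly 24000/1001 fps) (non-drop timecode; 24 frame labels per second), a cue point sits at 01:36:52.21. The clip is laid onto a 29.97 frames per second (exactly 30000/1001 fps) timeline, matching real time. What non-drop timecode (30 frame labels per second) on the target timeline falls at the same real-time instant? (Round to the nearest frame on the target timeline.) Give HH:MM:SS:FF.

01:36:52:26

Source frame index: (1×3600 + 36×60 + 52) × 24 + 21 = 139509.
Real time: 139509 / (24000/1001) = 46549503/8000 s.
Target frame: (46549503/8000) × (30000/1001) = 697545/4 ≈ 174386.250 → 174386.
At 30 labels/s: frame 174386 → 01:36:52:26.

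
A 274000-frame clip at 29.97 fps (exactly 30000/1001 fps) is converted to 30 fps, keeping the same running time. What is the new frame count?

Target frames = source frames × (target rate / source rate) = 274000 × (30)/(30000/1001) = 274000 × 1001/1000 = 274274.

274274 frames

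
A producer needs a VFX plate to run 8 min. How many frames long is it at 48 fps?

23040 frames

8 min = 480 s.
Frames = 480 × 48 = 23040.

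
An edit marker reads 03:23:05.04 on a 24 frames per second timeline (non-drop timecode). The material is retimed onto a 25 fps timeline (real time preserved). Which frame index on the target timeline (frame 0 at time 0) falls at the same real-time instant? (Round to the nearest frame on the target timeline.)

frame 304629

Source frame index: (3×3600 + 23×60 + 5) × 24 + 4 = 292444.
Real time: 292444 / (24) = 73111/6 s.
Target frame: (73111/6) × (25) = 1827775/6 ≈ 304629.167 → 304629.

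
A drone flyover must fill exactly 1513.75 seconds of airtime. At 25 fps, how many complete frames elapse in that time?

37843 frames

Frames = 1513.75 × 25 = 151375/4 ≈ 37843.7500.
Complete frames: 37843.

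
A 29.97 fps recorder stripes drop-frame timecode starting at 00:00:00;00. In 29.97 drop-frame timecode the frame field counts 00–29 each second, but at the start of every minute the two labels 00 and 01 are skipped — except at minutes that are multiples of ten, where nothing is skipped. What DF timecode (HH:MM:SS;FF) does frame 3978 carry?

Each 10-minute DF block holds 10 × 60 × 30 − 9 × 2 = 17982 frames. 3978 ÷ 17982 → 0 full blocks, remainder 3978.
Within the partial block the first minute is 1800 frames and each further minute 1798, so 2 further minute boundaries passed. Total skipped labels = 18 × 0 + 2 × 2 = 4.
Non-drop label index = 3978 + 4 = 3982; at 30 labels/s that is 00:02:12:22, i.e. DF 00:02:12;22.

00:02:12;22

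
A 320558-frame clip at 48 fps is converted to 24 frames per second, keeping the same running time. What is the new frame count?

160279 frames

Frames at target rate = 320558 × (24) / (48) = 160279.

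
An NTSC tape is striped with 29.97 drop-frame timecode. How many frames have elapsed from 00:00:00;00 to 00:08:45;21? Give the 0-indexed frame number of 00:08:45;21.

15755

Complete 10-minute blocks: 0, each 17982 frames → 0.
Remaining 8 whole minutes in the current block: 1800 + 7 × 1798 = 14386 frames.
Within the current minute: 45 × 30 + 21 − 2 = 1369 (labels ;00/;01 skipped at this minute). Total = 0 + 14386 + 1369 = 15755.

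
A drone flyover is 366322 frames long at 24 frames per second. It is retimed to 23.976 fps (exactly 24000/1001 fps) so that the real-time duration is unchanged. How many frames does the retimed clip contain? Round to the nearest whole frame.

Frames at target rate = 366322 × (24000/1001) / (24) = 33302000/91 ≈ 365956.044.
Nearest whole frame: 365956.

365956 frames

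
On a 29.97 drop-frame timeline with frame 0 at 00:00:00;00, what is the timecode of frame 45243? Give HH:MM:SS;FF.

00:25:09;19

Ten DF minutes hold 17982 frames, so frame 45243 lies in block 2 (frames 35964–53945) with 9279 frames into that block.
The block's first minute is 1800 frames and the rest 1798 each; 9279 frames reaches minute 5, so 2 × 18 + 5 × 2 = 46 labels have been skipped so far.
Adding those back, label number 45243 + 46 = 45289 at 30 labels/s is 1509 s + 19 f = 0 h 25 min 9 s frame 19, i.e. 00:25:09;19.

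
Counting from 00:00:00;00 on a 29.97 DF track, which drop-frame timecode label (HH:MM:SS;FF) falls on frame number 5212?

00:02:53;26

Each 10-minute DF block holds 10 × 60 × 30 − 9 × 2 = 17982 frames. 5212 ÷ 17982 → 0 full blocks, remainder 5212.
Within the partial block the first minute is 1800 frames and each further minute 1798, so 2 further minute boundaries passed. Total skipped labels = 18 × 0 + 2 × 2 = 4.
Non-drop label index = 5212 + 4 = 5216; at 30 labels/s that is 00:02:53:26, i.e. DF 00:02:53;26.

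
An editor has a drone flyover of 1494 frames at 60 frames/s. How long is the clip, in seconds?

Running time = 1494 / (60) = 24.9 s.

24.9 seconds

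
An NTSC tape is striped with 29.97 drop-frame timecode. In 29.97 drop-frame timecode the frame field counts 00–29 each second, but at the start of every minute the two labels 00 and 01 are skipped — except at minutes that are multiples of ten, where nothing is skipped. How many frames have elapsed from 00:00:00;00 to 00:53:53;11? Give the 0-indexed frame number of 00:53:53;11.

Complete 10-minute blocks: 5, each 17982 frames → 89910.
Remaining 3 whole minutes in the current block: 1800 + 2 × 1798 = 5396 frames.
Within the current minute: 53 × 30 + 11 − 2 = 1599 (labels ;00/;01 skipped at this minute). Total = 89910 + 5396 + 1599 = 96905.

96905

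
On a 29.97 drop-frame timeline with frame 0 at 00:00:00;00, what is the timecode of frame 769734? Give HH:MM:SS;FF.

Ten DF minutes hold 17982 frames, so frame 769734 lies in block 42 (frames 755244–773225) with 14490 frames into that block.
The block's first minute is 1800 frames and the rest 1798 each; 14490 frames reaches minute 8, so 42 × 18 + 8 × 2 = 772 labels have been skipped so far.
Adding those back, label number 769734 + 772 = 770506 at 30 labels/s is 25683 s + 16 f = 7 h 8 min 3 s frame 16, i.e. 07:08:03;16.

07:08:03;16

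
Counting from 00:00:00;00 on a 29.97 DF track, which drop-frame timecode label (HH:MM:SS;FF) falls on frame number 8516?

Ten DF minutes hold 17982 frames, so frame 8516 lies in block 0 (frames 0–17981) with 8516 frames into that block.
The block's first minute is 1800 frames and the rest 1798 each; 8516 frames reaches minute 4, so 0 × 18 + 4 × 2 = 8 labels have been skipped so far.
Adding those back, label number 8516 + 8 = 8524 at 30 labels/s is 284 s + 4 f = 0 h 4 min 44 s frame 4, i.e. 00:04:44;04.

00:04:44;04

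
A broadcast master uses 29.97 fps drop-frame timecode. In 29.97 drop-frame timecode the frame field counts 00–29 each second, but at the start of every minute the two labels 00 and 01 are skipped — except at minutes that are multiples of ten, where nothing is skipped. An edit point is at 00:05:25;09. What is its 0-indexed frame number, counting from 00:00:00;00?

As if non-drop at 30 labels/s: (0 × 3600 + 5 × 60 + 25) × 30 + 9 = 9759.
Minute boundaries passed: 5; those not divisible by 10: 5 − 0 = 5; dropped labels = 2 × 5 = 10.
Actual frame index = 9759 − 10 = 9749.

9749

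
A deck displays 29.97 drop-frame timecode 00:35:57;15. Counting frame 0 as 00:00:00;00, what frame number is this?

Complete 10-minute blocks: 3, each 17982 frames → 53946.
Remaining 5 whole minutes in the current block: 1800 + 4 × 1798 = 8992 frames.
Within the current minute: 57 × 30 + 15 − 2 = 1723 (labels ;00/;01 skipped at this minute). Total = 53946 + 8992 + 1723 = 64661.

64661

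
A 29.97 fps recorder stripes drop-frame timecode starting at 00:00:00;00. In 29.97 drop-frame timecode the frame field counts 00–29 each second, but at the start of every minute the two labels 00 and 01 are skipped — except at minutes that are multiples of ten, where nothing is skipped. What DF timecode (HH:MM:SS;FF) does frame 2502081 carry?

Each 10-minute DF block holds 10 × 60 × 30 − 9 × 2 = 17982 frames. 2502081 ÷ 17982 → 139 full blocks, remainder 2583.
Within the partial block the first minute is 1800 frames and each further minute 1798, so 1 further minute boundary passed. Total skipped labels = 18 × 139 + 2 × 1 = 2504.
Non-drop label index = 2502081 + 2504 = 2504585; at 30 labels/s that is 23:11:26:05, i.e. DF 23:11:26;05.

23:11:26;05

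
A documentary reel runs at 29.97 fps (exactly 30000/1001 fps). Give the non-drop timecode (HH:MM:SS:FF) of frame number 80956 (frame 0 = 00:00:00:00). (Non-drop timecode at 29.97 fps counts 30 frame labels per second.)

80956 ÷ 30 = 2698 full seconds, remainder 16 frames.
2698 s = 0 h 44 min 58 s.
Timecode: 00:44:58:16.

00:44:58:16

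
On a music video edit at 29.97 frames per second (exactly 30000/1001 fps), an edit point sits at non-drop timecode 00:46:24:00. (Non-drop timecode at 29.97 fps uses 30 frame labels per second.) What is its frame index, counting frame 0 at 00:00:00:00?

Total seconds to the label: (0 × 3600 + 46 × 60 + 24) = 2784.
Frame index = 2784 × 30 + 0 = 83520.

83520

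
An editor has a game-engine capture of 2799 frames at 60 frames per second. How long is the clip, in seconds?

Running time = 2799 / (60) = 46.65 s.

46.65 seconds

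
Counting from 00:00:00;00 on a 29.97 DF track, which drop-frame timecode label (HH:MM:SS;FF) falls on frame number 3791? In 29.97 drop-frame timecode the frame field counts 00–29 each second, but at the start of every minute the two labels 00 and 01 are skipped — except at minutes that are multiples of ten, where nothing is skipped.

00:02:06;15

Ten DF minutes hold 17982 frames, so frame 3791 lies in block 0 (frames 0–17981) with 3791 frames into that block.
The block's first minute is 1800 frames and the rest 1798 each; 3791 frames reaches minute 2, so 0 × 18 + 2 × 2 = 4 labels have been skipped so far.
Adding those back, label number 3791 + 4 = 3795 at 30 labels/s is 126 s + 15 f = 0 h 2 min 6 s frame 15, i.e. 00:02:06;15.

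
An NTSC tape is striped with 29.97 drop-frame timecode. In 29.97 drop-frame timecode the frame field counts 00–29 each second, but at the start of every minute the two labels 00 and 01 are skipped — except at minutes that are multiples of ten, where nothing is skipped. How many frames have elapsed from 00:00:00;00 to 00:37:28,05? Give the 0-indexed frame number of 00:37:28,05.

Complete 10-minute blocks: 3, each 17982 frames → 53946.
Remaining 7 whole minutes in the current block: 1800 + 6 × 1798 = 12588 frames.
Within the current minute: 28 × 30 + 5 − 2 = 843 (labels ;00/;01 skipped at this minute). Total = 53946 + 12588 + 843 = 67377.

67377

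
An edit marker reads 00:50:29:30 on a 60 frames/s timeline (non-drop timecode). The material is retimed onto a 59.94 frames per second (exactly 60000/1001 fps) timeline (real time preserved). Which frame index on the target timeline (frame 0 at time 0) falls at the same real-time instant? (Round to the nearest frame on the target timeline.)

Source frame index: (0×3600 + 50×60 + 29) × 60 + 30 = 181770.
Real time: 181770 / (60) = 6059/2 s.
Target frame: (6059/2) × (60000/1001) = 181770000/1001 ≈ 181588.412 → 181588.

frame 181588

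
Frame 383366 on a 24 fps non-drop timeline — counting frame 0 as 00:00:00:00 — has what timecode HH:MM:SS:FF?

383366 ÷ 24 = 15973 full seconds, remainder 14 frames.
15973 s = 4 h 26 min 13 s.
Timecode: 04:26:13:14.

04:26:13:14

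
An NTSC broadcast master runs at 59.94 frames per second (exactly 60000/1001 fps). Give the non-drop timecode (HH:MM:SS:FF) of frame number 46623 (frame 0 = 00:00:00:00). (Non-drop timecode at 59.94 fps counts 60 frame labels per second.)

46623 ÷ 60 = 777 full seconds, remainder 3 frames.
777 s = 0 h 12 min 57 s.
Timecode: 00:12:57:03.

00:12:57:03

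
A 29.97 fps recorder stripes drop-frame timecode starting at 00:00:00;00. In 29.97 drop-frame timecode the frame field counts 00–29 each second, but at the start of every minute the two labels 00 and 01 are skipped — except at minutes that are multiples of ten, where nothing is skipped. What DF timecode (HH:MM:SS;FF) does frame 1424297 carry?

Ten DF minutes hold 17982 frames, so frame 1424297 lies in block 79 (frames 1420578–1438559) with 3719 frames into that block.
The block's first minute is 1800 frames and the rest 1798 each; 3719 frames reaches minute 2, so 79 × 18 + 2 × 2 = 1426 labels have been skipped so far.
Adding those back, label number 1424297 + 1426 = 1425723 at 30 labels/s is 47524 s + 3 f = 13 h 12 min 4 s frame 3, i.e. 13:12:04;03.

13:12:04;03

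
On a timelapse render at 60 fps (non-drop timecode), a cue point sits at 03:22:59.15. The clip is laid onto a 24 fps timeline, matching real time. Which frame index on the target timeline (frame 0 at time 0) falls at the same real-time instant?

Source frame index: (3×3600 + 22×60 + 59) × 60 + 15 = 730755.
Real time: 730755 / (60) = 48717/4 s.
Target frame: (48717/4) × (24) = 292302.

frame 292302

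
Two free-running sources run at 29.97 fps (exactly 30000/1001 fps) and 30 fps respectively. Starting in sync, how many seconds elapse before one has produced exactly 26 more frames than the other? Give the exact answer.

13013/15 seconds

The gap grows by |30 − 30000/1001| = 30/1001 frames per second.
Time for a 26-frame gap: 26 ÷ (30/1001) = 13013/15 s.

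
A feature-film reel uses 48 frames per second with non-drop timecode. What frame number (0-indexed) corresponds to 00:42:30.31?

Total seconds to the label: (0 × 3600 + 42 × 60 + 30) = 2550.
Frame index = 2550 × 48 + 31 = 122431.

frame 122431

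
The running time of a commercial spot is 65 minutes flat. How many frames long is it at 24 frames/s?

65 min = 3900 s.
Frames = 3900 × 24 = 93600.

93600 frames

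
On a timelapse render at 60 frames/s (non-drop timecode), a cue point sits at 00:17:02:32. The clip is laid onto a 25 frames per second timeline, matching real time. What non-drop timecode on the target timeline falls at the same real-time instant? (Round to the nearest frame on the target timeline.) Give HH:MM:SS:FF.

Source frame index: (0×3600 + 17×60 + 2) × 60 + 32 = 61352.
Real time: 61352 / (60) = 15338/15 s.
Target frame: (15338/15) × (25) = 76690/3 ≈ 25563.333 → 25563.
At 25 labels/s: frame 25563 → 00:17:02:13.

00:17:02:13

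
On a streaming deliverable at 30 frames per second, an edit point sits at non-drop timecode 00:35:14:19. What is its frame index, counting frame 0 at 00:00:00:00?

63439

Total seconds to the label: (0 × 3600 + 35 × 60 + 14) = 2114.
Frame index = 2114 × 30 + 19 = 63439.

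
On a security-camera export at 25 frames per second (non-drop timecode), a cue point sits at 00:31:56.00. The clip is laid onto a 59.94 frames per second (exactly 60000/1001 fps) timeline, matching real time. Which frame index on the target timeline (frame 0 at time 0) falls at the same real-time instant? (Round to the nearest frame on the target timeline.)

Source frame index: (0×3600 + 31×60 + 56) × 25 + 0 = 47900.
Real time: 47900 / (25) = 1916 s.
Target frame: (1916) × (60000/1001) = 114960000/1001 ≈ 114845.155 → 114845.

frame 114845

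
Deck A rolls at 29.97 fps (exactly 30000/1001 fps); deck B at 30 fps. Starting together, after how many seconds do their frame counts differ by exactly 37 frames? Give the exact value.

37037/30 seconds

The gap grows by |30 − 30000/1001| = 30/1001 frames per second.
Time for a 37-frame gap: 37 ÷ (30/1001) = 37037/30 s.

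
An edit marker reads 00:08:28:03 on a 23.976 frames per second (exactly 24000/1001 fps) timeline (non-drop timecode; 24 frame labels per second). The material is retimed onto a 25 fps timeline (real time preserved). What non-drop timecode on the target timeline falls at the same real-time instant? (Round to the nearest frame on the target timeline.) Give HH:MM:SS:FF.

Source frame index: (0×3600 + 8×60 + 28) × 24 + 3 = 12195.
Real time: 12195 / (24000/1001) = 813813/1600 s.
Target frame: (813813/1600) × (25) = 813813/64 ≈ 12715.828 → 12716.
At 25 labels/s: frame 12716 → 00:08:28:16.

00:08:28:16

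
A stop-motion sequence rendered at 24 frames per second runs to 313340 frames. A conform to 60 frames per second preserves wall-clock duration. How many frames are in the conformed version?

Target frames = source frames × (target rate / source rate) = 313340 × (60)/(24) = 313340 × 5/2 = 783350.

783350 frames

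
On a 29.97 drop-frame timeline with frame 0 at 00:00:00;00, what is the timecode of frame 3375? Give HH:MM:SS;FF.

Each 10-minute DF block holds 10 × 60 × 30 − 9 × 2 = 17982 frames. 3375 ÷ 17982 → 0 full blocks, remainder 3375.
Within the partial block the first minute is 1800 frames and each further minute 1798, so 1 further minute boundary passed. Total skipped labels = 18 × 0 + 2 × 1 = 2.
Non-drop label index = 3375 + 2 = 3377; at 30 labels/s that is 00:01:52:17, i.e. DF 00:01:52;17.

00:01:52;17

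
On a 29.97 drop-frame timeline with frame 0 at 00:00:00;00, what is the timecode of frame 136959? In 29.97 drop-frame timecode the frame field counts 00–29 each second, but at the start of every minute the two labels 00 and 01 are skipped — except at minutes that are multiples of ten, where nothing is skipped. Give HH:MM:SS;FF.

Each 10-minute DF block holds 10 × 60 × 30 − 9 × 2 = 17982 frames. 136959 ÷ 17982 → 7 full blocks, remainder 11085.
Within the partial block the first minute is 1800 frames and each further minute 1798, so 6 further minute boundaries passed. Total skipped labels = 18 × 7 + 2 × 6 = 138.
Non-drop label index = 136959 + 138 = 137097; at 30 labels/s that is 01:16:09:27, i.e. DF 01:16:09;27.

01:16:09;27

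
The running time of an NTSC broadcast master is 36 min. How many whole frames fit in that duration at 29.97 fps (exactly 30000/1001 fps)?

64735 frames

36 min = 2160 s.
Frames = 2160 × 30000/1001 = 64800000/1001 ≈ 64735.2647.
Complete frames: 64735.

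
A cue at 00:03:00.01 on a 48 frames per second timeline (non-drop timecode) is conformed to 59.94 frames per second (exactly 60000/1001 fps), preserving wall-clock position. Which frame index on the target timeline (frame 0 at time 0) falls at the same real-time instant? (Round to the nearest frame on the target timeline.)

frame 10790

Source frame index: (0×3600 + 3×60 + 0) × 48 + 1 = 8641.
Real time: 8641 / (48) = 8641/48 s.
Target frame: (8641/48) × (60000/1001) = 10801250/1001 ≈ 10790.460 → 10790.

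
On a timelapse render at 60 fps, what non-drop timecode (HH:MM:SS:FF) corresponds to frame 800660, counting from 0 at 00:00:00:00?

800660 ÷ 60 = 13344 full seconds, remainder 20 frames.
13344 s = 3 h 42 min 24 s.
Timecode: 03:42:24:20.

03:42:24:20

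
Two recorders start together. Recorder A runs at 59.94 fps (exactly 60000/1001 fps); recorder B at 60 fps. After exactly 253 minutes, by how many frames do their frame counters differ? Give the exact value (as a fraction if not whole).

82800/91 frames

253 min = 15180 s.
A emits 60000/1001 × 15180 = 82800000/91 frames; B emits 60 × 15180 = 910800.
Difference = 82800/91 frames (≈ 909.8901); B is ahead of A.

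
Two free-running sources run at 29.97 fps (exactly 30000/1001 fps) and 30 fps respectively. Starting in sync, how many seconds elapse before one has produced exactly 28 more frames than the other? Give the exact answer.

14014/15 seconds

The gap grows by |30 − 30000/1001| = 30/1001 frames per second.
Time for a 28-frame gap: 28 ÷ (30/1001) = 14014/15 s.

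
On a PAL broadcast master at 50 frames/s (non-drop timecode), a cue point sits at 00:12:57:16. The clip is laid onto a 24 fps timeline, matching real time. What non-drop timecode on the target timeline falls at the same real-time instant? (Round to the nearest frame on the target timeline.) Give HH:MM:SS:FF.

Source frame index: (0×3600 + 12×60 + 57) × 50 + 16 = 38866.
Real time: 38866 / (50) = 19433/25 s.
Target frame: (19433/25) × (24) = 466392/25 ≈ 18655.680 → 18656.
At 24 labels/s: frame 18656 → 00:12:57:08.

00:12:57:08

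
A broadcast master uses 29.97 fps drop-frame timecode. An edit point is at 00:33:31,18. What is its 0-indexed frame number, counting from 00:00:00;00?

As if non-drop at 30 labels/s: (0 × 3600 + 33 × 60 + 31) × 30 + 18 = 60348.
Minute boundaries passed: 33; those not divisible by 10: 33 − 3 = 30; dropped labels = 2 × 30 = 60.
Actual frame index = 60348 − 60 = 60288.

60288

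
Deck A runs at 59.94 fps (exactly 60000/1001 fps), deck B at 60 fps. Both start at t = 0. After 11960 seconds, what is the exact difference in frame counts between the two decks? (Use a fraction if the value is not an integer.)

A emits 60000/1001 × 11960 = 55200000/77 frames; B emits 60 × 11960 = 717600.
Difference = 55200/77 frames (≈ 716.8831); B is ahead of A.

55200/77 frames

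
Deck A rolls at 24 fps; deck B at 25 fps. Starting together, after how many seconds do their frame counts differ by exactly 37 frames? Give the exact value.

37 seconds

The gap grows by |25 − 24| = 1 frame per second.
Time for a 37-frame gap: 37 ÷ (1) = 37 s.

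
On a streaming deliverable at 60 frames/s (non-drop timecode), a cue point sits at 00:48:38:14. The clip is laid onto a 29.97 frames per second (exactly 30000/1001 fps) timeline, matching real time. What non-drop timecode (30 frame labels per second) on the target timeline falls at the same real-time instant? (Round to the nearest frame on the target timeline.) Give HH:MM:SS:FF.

Source frame index: (0×3600 + 48×60 + 38) × 60 + 14 = 175094.
Real time: 175094 / (60) = 87547/30 s.
Target frame: (87547/30) × (30000/1001) = 87547000/1001 ≈ 87459.540 → 87460.
At 30 labels/s: frame 87460 → 00:48:35:10.

00:48:35:10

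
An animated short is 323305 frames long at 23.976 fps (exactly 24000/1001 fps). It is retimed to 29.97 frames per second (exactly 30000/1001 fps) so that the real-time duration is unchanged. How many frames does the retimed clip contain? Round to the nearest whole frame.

404131 frames

Frames at target rate = 323305 × (30000/1001) / (24000/1001) = 1616525/4 ≈ 404131.250.
Nearest whole frame: 404131.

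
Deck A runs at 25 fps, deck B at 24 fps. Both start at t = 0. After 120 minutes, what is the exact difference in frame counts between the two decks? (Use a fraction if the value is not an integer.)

7200 frames

120 min = 7200 s.
A emits 25 × 7200 = 180000 frames; B emits 24 × 7200 = 172800.
Difference = 7200 frames; B is behind A.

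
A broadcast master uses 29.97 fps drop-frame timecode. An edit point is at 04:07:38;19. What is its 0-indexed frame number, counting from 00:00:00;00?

445313

As if non-drop at 30 labels/s: (4 × 3600 + 7 × 60 + 38) × 30 + 19 = 445759.
Minute boundaries passed: 247; those not divisible by 10: 247 − 24 = 223; dropped labels = 2 × 223 = 446.
Actual frame index = 445759 − 446 = 445313.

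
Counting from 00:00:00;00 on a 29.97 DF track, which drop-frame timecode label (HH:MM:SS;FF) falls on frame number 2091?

Ten DF minutes hold 17982 frames, so frame 2091 lies in block 0 (frames 0–17981) with 2091 frames into that block.
The block's first minute is 1800 frames and the rest 1798 each; 2091 frames reaches minute 1, so 0 × 18 + 1 × 2 = 2 labels have been skipped so far.
Adding those back, label number 2091 + 2 = 2093 at 30 labels/s is 69 s + 23 f = 0 h 1 min 9 s frame 23, i.e. 00:01:09;23.

00:01:09;23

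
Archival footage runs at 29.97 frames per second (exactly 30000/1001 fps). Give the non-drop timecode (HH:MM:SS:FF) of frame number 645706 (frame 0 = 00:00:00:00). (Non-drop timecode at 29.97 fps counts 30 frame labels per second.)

05:58:43:16

645706 ÷ 30 = 21523 full seconds, remainder 16 frames.
21523 s = 5 h 58 min 43 s.
Timecode: 05:58:43:16.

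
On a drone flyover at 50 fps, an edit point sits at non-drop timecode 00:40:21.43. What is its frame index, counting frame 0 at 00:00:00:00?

Total seconds to the label: (0 × 3600 + 40 × 60 + 21) = 2421.
Frame index = 2421 × 50 + 43 = 121093.

121093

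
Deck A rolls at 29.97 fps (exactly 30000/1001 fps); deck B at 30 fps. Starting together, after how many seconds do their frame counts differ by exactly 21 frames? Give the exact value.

The gap grows by |30 − 30000/1001| = 30/1001 frames per second.
Time for a 21-frame gap: 21 ÷ (30/1001) = 700.7 s.

700.7 seconds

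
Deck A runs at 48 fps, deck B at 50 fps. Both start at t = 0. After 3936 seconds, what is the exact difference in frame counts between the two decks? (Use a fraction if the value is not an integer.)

A emits 48 × 3936 = 188928 frames; B emits 50 × 3936 = 196800.
Difference = 7872 frames; B is ahead of A.

7872 frames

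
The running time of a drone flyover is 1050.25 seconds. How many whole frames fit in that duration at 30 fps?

Frames = 1050.25 × 30 = 63015/2 ≈ 31507.5000.
Complete frames: 31507.

31507 frames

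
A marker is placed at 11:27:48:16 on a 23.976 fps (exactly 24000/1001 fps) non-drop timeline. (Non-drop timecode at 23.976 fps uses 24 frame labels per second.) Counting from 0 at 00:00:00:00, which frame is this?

frame 990448

Total seconds to the label: (11 × 3600 + 27 × 60 + 48) = 41268.
Frame index = 41268 × 24 + 16 = 990448.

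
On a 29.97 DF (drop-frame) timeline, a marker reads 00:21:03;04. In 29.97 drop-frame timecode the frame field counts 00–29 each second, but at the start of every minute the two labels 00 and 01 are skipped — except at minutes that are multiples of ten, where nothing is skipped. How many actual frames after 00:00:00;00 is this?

Complete 10-minute blocks: 2, each 17982 frames → 35964.
Remaining 1 whole minute in the current block: 1800 + 0 × 1798 = 1800 frames.
Within the current minute: 3 × 30 + 4 − 2 = 92 (labels ;00/;01 skipped at this minute). Total = 35964 + 1800 + 92 = 37856.

37856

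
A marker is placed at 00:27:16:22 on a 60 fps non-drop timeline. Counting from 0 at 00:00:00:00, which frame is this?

frame 98182

Total seconds to the label: (0 × 3600 + 27 × 60 + 16) = 1636.
Frame index = 1636 × 60 + 22 = 98182.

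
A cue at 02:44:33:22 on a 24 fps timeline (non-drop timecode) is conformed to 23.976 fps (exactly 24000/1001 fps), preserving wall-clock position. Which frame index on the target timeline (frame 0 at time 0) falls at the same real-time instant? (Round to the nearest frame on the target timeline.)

Source frame index: (2×3600 + 44×60 + 33) × 24 + 22 = 236974.
Real time: 236974 / (24) = 118487/12 s.
Target frame: (118487/12) × (24000/1001) = 236974000/1001 ≈ 236737.263 → 236737.

frame 236737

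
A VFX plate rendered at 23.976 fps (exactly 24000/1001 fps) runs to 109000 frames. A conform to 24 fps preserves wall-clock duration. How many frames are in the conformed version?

109109 frames

Target frames = source frames × (target rate / source rate) = 109000 × (24)/(24000/1001) = 109000 × 1001/1000 = 109109.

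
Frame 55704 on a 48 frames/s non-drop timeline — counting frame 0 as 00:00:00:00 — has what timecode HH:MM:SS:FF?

00:19:20:24

55704 ÷ 48 = 1160 full seconds, remainder 24 frames.
1160 s = 0 h 19 min 20 s.
Timecode: 00:19:20:24.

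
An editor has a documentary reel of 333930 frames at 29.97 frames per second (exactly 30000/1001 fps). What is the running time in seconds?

11142.131 seconds

Running time = 333930 / (30000/1001) = 11142.131 s.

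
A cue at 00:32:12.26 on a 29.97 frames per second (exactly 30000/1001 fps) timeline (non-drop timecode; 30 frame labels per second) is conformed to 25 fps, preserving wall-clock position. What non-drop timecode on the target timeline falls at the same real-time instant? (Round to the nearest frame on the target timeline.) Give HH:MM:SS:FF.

00:32:14:20

Source frame index: (0×3600 + 32×60 + 12) × 30 + 26 = 57986.
Real time: 57986 / (30000/1001) = 29021993/15000 s.
Target frame: (29021993/15000) × (25) = 29021993/600 ≈ 48369.988 → 48370.
At 25 labels/s: frame 48370 → 00:32:14:20.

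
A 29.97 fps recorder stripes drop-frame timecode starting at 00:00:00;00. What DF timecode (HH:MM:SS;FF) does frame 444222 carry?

04:07:02;08

Ten DF minutes hold 17982 frames, so frame 444222 lies in block 24 (frames 431568–449549) with 12654 frames into that block.
The block's first minute is 1800 frames and the rest 1798 each; 12654 frames reaches minute 7, so 24 × 18 + 7 × 2 = 446 labels have been skipped so far.
Adding those back, label number 444222 + 446 = 444668 at 30 labels/s is 14822 s + 8 f = 4 h 7 min 2 s frame 8, i.e. 04:07:02;08.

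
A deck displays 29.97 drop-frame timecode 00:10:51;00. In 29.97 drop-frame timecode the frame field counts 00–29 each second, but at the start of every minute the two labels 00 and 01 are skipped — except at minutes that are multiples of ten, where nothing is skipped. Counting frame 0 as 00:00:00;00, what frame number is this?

As if non-drop at 30 labels/s: (0 × 3600 + 10 × 60 + 51) × 30 + 0 = 19530.
Minute boundaries passed: 10; those not divisible by 10: 10 − 1 = 9; dropped labels = 2 × 9 = 18.
Actual frame index = 19530 − 18 = 19512.

19512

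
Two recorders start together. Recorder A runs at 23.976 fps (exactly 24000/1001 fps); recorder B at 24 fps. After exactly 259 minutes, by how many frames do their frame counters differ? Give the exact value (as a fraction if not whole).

259 min = 15540 s.
A emits 24000/1001 × 15540 = 53280000/143 frames; B emits 24 × 15540 = 372960.
Difference = 53280/143 frames (≈ 372.5874); B is ahead of A.

53280/143 frames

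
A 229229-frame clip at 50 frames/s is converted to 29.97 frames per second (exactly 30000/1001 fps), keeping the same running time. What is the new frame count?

Target frames = source frames × (target rate / source rate) = 229229 × (30000/1001)/(50) = 229229 × 600/1001 = 137400.

137400 frames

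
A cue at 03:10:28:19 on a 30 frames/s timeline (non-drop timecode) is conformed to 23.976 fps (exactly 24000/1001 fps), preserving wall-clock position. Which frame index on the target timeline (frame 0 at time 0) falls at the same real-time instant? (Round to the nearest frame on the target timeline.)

Source frame index: (3×3600 + 10×60 + 28) × 30 + 19 = 342859.
Real time: 342859 / (30) = 342859/30 s.
Target frame: (342859/30) × (24000/1001) = 24935200/91 ≈ 274013.187 → 274013.

frame 274013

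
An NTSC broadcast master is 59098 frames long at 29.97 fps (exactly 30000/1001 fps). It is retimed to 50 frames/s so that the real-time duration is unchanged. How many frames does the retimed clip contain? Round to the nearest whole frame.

Frames at target rate = 59098 × (50) / (30000/1001) = 29578549/300 ≈ 98595.163.
Nearest whole frame: 98595.

98595 frames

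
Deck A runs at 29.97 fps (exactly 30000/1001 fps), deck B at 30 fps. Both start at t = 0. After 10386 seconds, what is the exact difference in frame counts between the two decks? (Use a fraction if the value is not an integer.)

311580/1001 frames

A emits 30000/1001 × 10386 = 311580000/1001 frames; B emits 30 × 10386 = 311580.
Difference = 311580/1001 frames (≈ 311.2687); B is ahead of A.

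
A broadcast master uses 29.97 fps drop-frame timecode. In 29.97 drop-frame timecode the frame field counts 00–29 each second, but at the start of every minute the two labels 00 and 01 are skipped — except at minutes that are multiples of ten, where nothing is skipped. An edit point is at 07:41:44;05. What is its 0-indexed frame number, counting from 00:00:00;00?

As if non-drop at 30 labels/s: (7 × 3600 + 41 × 60 + 44) × 30 + 5 = 831125.
Minute boundaries passed: 461; those not divisible by 10: 461 − 46 = 415; dropped labels = 2 × 415 = 830.
Actual frame index = 831125 − 830 = 830295.

830295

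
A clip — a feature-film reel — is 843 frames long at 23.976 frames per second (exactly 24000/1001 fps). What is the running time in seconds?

Running time = 843 / (24000/1001) = 35.160125 s.

35.160125 seconds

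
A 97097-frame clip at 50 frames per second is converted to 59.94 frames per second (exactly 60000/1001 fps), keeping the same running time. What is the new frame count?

116400 frames

Target frames = source frames × (target rate / source rate) = 97097 × (60000/1001)/(50) = 97097 × 1200/1001 = 116400.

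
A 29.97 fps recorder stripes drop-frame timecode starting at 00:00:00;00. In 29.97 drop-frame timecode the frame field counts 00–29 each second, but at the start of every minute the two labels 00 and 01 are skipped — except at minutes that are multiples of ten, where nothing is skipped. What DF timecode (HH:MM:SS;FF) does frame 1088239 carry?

Ten DF minutes hold 17982 frames, so frame 1088239 lies in block 60 (frames 1078920–1096901) with 9319 frames into that block.
The block's first minute is 1800 frames and the rest 1798 each; 9319 frames reaches minute 5, so 60 × 18 + 5 × 2 = 1090 labels have been skipped so far.
Adding those back, label number 1088239 + 1090 = 1089329 at 30 labels/s is 36310 s + 29 f = 10 h 5 min 10 s frame 29, i.e. 10:05:10;29.

10:05:10;29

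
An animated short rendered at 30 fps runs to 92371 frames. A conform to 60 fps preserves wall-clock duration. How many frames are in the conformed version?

Target frames = source frames × (target rate / source rate) = 92371 × (60)/(30) = 92371 × 2 = 184742.

184742 frames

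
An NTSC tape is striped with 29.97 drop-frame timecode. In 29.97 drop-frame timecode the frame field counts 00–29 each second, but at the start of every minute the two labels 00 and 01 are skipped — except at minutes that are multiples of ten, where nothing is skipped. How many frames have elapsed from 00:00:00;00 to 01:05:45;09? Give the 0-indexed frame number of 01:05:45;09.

As if non-drop at 30 labels/s: (1 × 3600 + 5 × 60 + 45) × 30 + 9 = 118359.
Minute boundaries passed: 65; those not divisible by 10: 65 − 6 = 59; dropped labels = 2 × 59 = 118.
Actual frame index = 118359 − 118 = 118241.

118241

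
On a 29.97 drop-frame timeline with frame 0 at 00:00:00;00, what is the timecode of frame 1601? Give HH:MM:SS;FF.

Ten DF minutes hold 17982 frames, so frame 1601 lies in block 0 (frames 0–17981) with 1601 frames into that block.
The block's first minute is 1800 frames and the rest 1798 each; 1601 frames reaches minute 0, so 0 × 18 + 0 × 2 = 0 labels have been skipped so far.
Adding those back, label number 1601 + 0 = 1601 at 30 labels/s is 53 s + 11 f = 0 h 0 min 53 s frame 11, i.e. 00:00:53;11.

00:00:53;11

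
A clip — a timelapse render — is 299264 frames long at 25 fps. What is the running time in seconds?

Running time = 299264 / (25) = 11970.56 s.

11970.56 seconds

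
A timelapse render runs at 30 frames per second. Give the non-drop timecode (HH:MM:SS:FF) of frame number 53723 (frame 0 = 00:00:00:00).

00:29:50:23

53723 ÷ 30 = 1790 full seconds, remainder 23 frames.
1790 s = 0 h 29 min 50 s.
Timecode: 00:29:50:23.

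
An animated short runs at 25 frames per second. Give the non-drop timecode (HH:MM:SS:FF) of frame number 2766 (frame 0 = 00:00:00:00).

00:01:50:16

2766 ÷ 25 = 110 full seconds, remainder 16 frames.
110 s = 0 h 1 min 50 s.
Timecode: 00:01:50:16.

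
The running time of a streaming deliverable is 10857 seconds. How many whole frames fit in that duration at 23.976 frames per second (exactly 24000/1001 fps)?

Frames = 10857 × 24000/1001 = 3384000/13 ≈ 260307.6923.
Complete frames: 260307.

260307 frames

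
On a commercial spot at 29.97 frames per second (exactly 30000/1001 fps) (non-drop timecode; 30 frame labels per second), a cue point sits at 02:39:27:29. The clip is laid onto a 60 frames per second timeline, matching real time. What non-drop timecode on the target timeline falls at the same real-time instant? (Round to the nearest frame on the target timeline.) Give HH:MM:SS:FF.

Source frame index: (2×3600 + 39×60 + 27) × 30 + 29 = 287039.
Real time: 287039 / (30000/1001) = 287326039/30000 s.
Target frame: (287326039/30000) × (60) = 287326039/500 ≈ 574652.078 → 574652.
At 60 labels/s: frame 574652 → 02:39:37:32.

02:39:37:32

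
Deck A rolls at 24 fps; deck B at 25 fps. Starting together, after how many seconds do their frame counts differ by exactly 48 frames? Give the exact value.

The gap grows by |25 − 24| = 1 frame per second.
Time for a 48-frame gap: 48 ÷ (1) = 48 s.

48 seconds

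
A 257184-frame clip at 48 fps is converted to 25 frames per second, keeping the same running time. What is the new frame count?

Target frames = source frames × (target rate / source rate) = 257184 × (25)/(48) = 257184 × 25/48 = 133950.

133950 frames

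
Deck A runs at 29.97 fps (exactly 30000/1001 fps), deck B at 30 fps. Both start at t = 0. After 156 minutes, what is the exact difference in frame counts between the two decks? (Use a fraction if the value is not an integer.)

21600/77 frames

156 min = 9360 s.
A emits 30000/1001 × 9360 = 21600000/77 frames; B emits 30 × 9360 = 280800.
Difference = 21600/77 frames (≈ 280.5195); B is ahead of A.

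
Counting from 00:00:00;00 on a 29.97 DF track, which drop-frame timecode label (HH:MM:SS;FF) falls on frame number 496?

Ten DF minutes hold 17982 frames, so frame 496 lies in block 0 (frames 0–17981) with 496 frames into that block.
The block's first minute is 1800 frames and the rest 1798 each; 496 frames reaches minute 0, so 0 × 18 + 0 × 2 = 0 labels have been skipped so far.
Adding those back, label number 496 + 0 = 496 at 30 labels/s is 16 s + 16 f = 0 h 0 min 16 s frame 16, i.e. 00:00:16;16.

00:00:16;16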